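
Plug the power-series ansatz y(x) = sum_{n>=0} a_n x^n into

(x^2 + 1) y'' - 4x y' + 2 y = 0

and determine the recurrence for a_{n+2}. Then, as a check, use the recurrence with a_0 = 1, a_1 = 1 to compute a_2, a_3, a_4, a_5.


Substitute y = sum_n a_n x^n.
(1 + 1 x^2) y'' contributes (n+2)(n+1) a_{n+2} + n(n-1) a_n at x^n.
-4 x y'(x) contributes -4 n a_n at x^n.
2 y(x) contributes 2 a_n at x^n.
Matching x^n: (n+2)(n+1) a_{n+2} + (n(n-1) - 4 n + 2) a_n = 0.
Thus a_{n+2} = (-n(n-1) + 4 n - 2) / ((n+1)(n+2)) * a_n.

Check with a_0 = 1, a_1 = 1 (apply the recurrence for n = 0, 1, 2, 3): a_0 = 1, a_1 = 1, a_2 = -1, a_3 = 1/3, a_4 = -1/3, a_5 = 1/15.

a_(n+2) = (-n(n-1) + 4 n - 2) / ((n+1)(n+2)) * a_n; check: a_0 = 1, a_1 = 1, a_2 = -1, a_3 = 1/3, a_4 = -1/3, a_5 = 1/15


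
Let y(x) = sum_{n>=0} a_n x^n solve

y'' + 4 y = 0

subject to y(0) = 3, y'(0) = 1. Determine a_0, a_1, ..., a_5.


Ansatz: y(x) = sum_{n>=0} a_n x^n, so y'(x) = sum_{n>=1} n a_n x^(n-1) and y''(x) = sum_{n>=2} n(n-1) a_n x^(n-2).
Substitute into P(x) y'' + Q(x) y' + R(x) y = 0 with P(x) = 1, Q(x) = 0, R(x) = 4, and match powers of x.
Initial conditions: a_0 = 3, a_1 = 1.
Setting the coefficient of each power of x to zero and solving order by order (substituting the coefficients already found):
  x^0: 2 a_2 + 4 a_0 = 0  ->  2 a_2 = -4 a_0 = -12  ->  a_2 = -6
  x^1: 6 a_3 + 4 a_1 = 0  ->  6 a_3 = -4 a_1 = -4  ->  a_3 = -2/3
  x^2: 12 a_4 + 4 a_2 = 0  ->  12 a_4 = -4 a_2 = 24  ->  a_4 = 2
  x^3: 20 a_5 + 4 a_3 = 0  ->  20 a_5 = -4 a_3 = 8/3  ->  a_5 = 2/15
Truncated series: y(x) = 3 + x - 6 x^2 - (2/3) x^3 + 2 x^4 + (2/15) x^5 + O(x^6).

a_0 = 3; a_1 = 1; a_2 = -6; a_3 = -2/3; a_4 = 2; a_5 = 2/15


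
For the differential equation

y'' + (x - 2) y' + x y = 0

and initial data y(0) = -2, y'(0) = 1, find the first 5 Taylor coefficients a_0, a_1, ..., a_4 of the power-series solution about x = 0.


Ansatz: y(x) = sum_{n>=0} a_n x^n, so y'(x) = sum_{n>=1} n a_n x^(n-1) and y''(x) = sum_{n>=2} n(n-1) a_n x^(n-2).
Substitute into P(x) y'' + Q(x) y' + R(x) y = 0 with P(x) = 1, Q(x) = x - 2, R(x) = x, and match powers of x.
Initial conditions: a_0 = -2, a_1 = 1.
Setting the coefficient of each power of x to zero and solving order by order (substituting the coefficients already found):
  x^0: 2 a_2 - 2 a_1 = 0  ->  2 a_2 = 2 a_1 = 2  ->  a_2 = 1
  x^1: 6 a_3 - 4 a_2 + a_1 + a_0 = 0  ->  6 a_3 = 4 a_2 - a_1 - a_0 = 5  ->  a_3 = 5/6
  x^2: 12 a_4 - 6 a_3 + 2 a_2 + a_1 = 0  ->  12 a_4 = 6 a_3 - 2 a_2 - a_1 = 2  ->  a_4 = 1/6
Truncated series: y(x) = -2 + x + x^2 + (5/6) x^3 + (1/6) x^4 + O(x^5).

a_0 = -2; a_1 = 1; a_2 = 1; a_3 = 5/6; a_4 = 1/6


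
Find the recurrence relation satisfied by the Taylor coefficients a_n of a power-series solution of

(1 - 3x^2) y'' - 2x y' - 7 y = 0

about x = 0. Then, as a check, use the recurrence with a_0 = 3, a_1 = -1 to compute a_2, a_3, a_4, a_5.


Substitute y = sum_n a_n x^n.
(1 - 3 x^2) y'' contributes (n+2)(n+1) a_{n+2} - 3 n(n-1) a_n at x^n.
-2 x y'(x) contributes -2 n a_n at x^n.
-7 y(x) contributes -7 a_n at x^n.
Matching x^n: (n+2)(n+1) a_{n+2} + (-3 n(n-1) - 2 n - 7) a_n = 0.
Thus a_{n+2} = (3 n(n-1) + 2 n + 7) / ((n+1)(n+2)) * a_n.

Check with a_0 = 3, a_1 = -1 (apply the recurrence for n = 0, 1, 2, 3): a_0 = 3, a_1 = -1, a_2 = 21/2, a_3 = -3/2, a_4 = 119/8, a_5 = -93/40.

a_(n+2) = (3 n(n-1) + 2 n + 7) / ((n+1)(n+2)) * a_n; check: a_0 = 3, a_1 = -1, a_2 = 21/2, a_3 = -3/2, a_4 = 119/8, a_5 = -93/40


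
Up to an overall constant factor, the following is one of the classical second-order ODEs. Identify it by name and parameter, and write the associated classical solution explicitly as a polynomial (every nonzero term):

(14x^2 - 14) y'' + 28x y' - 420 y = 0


All three coefficients share the factor -14; dividing through by -14 gives  (1 - x^2) y'' - 2x y' + 30 y = 0.
This matches the Legendre equation (1 - x^2) y'' - 2x y' + n(n+1) y = 0 (note the -2x y' term) with n(n+1) = 30, so n = 5; the polynomial solution is P_5(x).
With y = sum_k a_k x^k, matching x^k gives (k+2)(k+1) a_{k+2} = [k(k+1) - n(n+1)] a_k = (k - 5)(k + 6) a_k. The right side vanishes at k = 5, so the series with the parity of 5 terminates at degree 5.
Standard normalization (P_n(1) = 1): leading coefficient (2n)!/(2^n (n!)^2) = 3628800/(32*14400) = 63/8, so a_5 = 63/8. Work downward with a_k = (k+1)(k+2) a_{k+2} / ((k - 5)(k + 6)):
  a_3 = (4)(5)(63/8) / ((3 - 5)(3 + 6)) = (315/2)/(-18) = -35/4
  a_1 = (2)(3)(-35/4) / ((1 - 5)(1 + 6)) = (-105/2)/(-28) = 15/8
Hence P_5(x) = 63 x^5/8 - 35 x^3/4 + 15 x/8.

P_5(x); series = 63 x^5/8 - 35 x^3/4 + 15 x/8


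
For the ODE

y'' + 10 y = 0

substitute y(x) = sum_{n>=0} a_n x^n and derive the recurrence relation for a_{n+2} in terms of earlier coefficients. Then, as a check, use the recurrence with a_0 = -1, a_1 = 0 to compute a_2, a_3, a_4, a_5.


Substitute y = sum_n a_n x^n into y'' + (const) y = 0.
y''(x) = sum_{n>=0} (n+2)(n+1) a_{n+2} x^n.
The ODE becomes sum_n [(n+2)(n+1) a_{n+2} + 10 a_n] x^n = 0.
Setting each coefficient to zero gives the recurrence:
  (n+2)(n+1) a_{n+2} + 10 a_n = 0,
  a_{n+2} = -10 / ((n+1)(n+2)) a_n.

Check with a_0 = -1, a_1 = 0 (apply the recurrence for n = 0, 1, 2, 3): a_0 = -1, a_1 = 0, a_2 = 5, a_3 = 0, a_4 = -25/6, a_5 = 0.

a_{n+2} = -10/((n+1)(n+2)) * a_n; check: a_0 = -1, a_1 = 0, a_2 = 5, a_3 = 0, a_4 = -25/6, a_5 = 0


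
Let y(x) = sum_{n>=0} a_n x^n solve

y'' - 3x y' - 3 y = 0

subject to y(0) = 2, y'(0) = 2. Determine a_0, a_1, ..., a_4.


Ansatz: y(x) = sum_{n>=0} a_n x^n, so y'(x) = sum_{n>=1} n a_n x^(n-1) and y''(x) = sum_{n>=2} n(n-1) a_n x^(n-2).
Substitute into P(x) y'' + Q(x) y' + R(x) y = 0 with P(x) = 1, Q(x) = -3x, R(x) = -3, and match powers of x.
Initial conditions: a_0 = 2, a_1 = 2.
Setting the coefficient of each power of x to zero and solving order by order (substituting the coefficients already found):
  x^0: 2 a_2 - 3 a_0 = 0  ->  2 a_2 = 3 a_0 = 6  ->  a_2 = 3
  x^1: 6 a_3 - 6 a_1 = 0  ->  6 a_3 = 6 a_1 = 12  ->  a_3 = 2
  x^2: 12 a_4 - 9 a_2 = 0  ->  12 a_4 = 9 a_2 = 27  ->  a_4 = 9/4
Truncated series: y(x) = 2 + 2 x + 3 x^2 + 2 x^3 + (9/4) x^4 + O(x^5).

a_0 = 2; a_1 = 2; a_2 = 3; a_3 = 2; a_4 = 9/4


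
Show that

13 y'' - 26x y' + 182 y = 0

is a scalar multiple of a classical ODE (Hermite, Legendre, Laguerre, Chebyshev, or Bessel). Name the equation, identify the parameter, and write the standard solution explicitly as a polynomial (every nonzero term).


All three coefficients share the factor 13; dividing through by 13 gives  y'' - 2x y' + 14 y = 0.
This matches the Hermite equation y'' - 2x y' + 2n y = 0 with 2n = 14, so n = 7; the polynomial solution is H_7(x).
With y = sum_k a_k x^k, matching x^k gives (k+2)(k+1) a_{k+2} = 2(k - n) a_k = 2(k - 7) a_k. The right side vanishes at k = 7, so the series with the parity of 7 terminates at degree 7.
Standard normalization: leading coefficient of H_n is 2^n, so a_7 = 2^7 = 128. Work downward with a_k = (k+1)(k+2) a_{k+2} / (2(k - n)):
  a_5 = (6)(7)(128) / (2(5 - 7)) = 5376/(-4) = -1344
  a_3 = (4)(5)(-1344) / (2(3 - 7)) = -26880/(-8) = 3360
  a_1 = (2)(3)(3360) / (2(1 - 7)) = 20160/(-12) = -1680
Hence H_7(x) = 128 x^7 - 1344 x^5 + 3360 x^3 - 1680 x.

H_7(x); series = 128 x^7 - 1344 x^5 + 3360 x^3 - 1680 x


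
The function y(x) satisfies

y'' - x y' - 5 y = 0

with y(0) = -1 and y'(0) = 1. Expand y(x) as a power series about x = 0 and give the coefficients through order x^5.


Ansatz: y(x) = sum_{n>=0} a_n x^n, so y'(x) = sum_{n>=1} n a_n x^(n-1) and y''(x) = sum_{n>=2} n(n-1) a_n x^(n-2).
Substitute into P(x) y'' + Q(x) y' + R(x) y = 0 with P(x) = 1, Q(x) = -x, R(x) = -5, and match powers of x.
Initial conditions: a_0 = -1, a_1 = 1.
Setting the coefficient of each power of x to zero and solving order by order (substituting the coefficients already found):
  x^0: 2 a_2 - 5 a_0 = 0  ->  2 a_2 = 5 a_0 = -5  ->  a_2 = -5/2
  x^1: 6 a_3 - 6 a_1 = 0  ->  6 a_3 = 6 a_1 = 6  ->  a_3 = 1
  x^2: 12 a_4 - 7 a_2 = 0  ->  12 a_4 = 7 a_2 = -35/2  ->  a_4 = -35/24
  x^3: 20 a_5 - 8 a_3 = 0  ->  20 a_5 = 8 a_3 = 8  ->  a_5 = 2/5
Truncated series: y(x) = -1 + x - (5/2) x^2 + x^3 - (35/24) x^4 + (2/5) x^5 + O(x^6).

a_0 = -1; a_1 = 1; a_2 = -5/2; a_3 = 1; a_4 = -35/24; a_5 = 2/5


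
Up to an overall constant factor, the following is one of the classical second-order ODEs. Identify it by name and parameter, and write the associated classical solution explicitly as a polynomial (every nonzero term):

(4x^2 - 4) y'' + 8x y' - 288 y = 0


All three coefficients share the factor -4; dividing through by -4 gives  (1 - x^2) y'' - 2x y' + 72 y = 0.
This matches the Legendre equation (1 - x^2) y'' - 2x y' + n(n+1) y = 0 (note the -2x y' term) with n(n+1) = 72, so n = 8; the polynomial solution is P_8(x).
With y = sum_k a_k x^k, matching x^k gives (k+2)(k+1) a_{k+2} = [k(k+1) - n(n+1)] a_k = (k - 8)(k + 9) a_k. The right side vanishes at k = 8, so the series with the parity of 8 terminates at degree 8.
Standard normalization (P_n(1) = 1): leading coefficient (2n)!/(2^n (n!)^2) = 20922789888000/(256*1625702400) = 6435/128, so a_8 = 6435/128. Work downward with a_k = (k+1)(k+2) a_{k+2} / ((k - 8)(k + 9)):
  a_6 = (7)(8)(6435/128) / ((6 - 8)(6 + 9)) = (45045/16)/(-30) = -3003/32
  a_4 = (5)(6)(-3003/32) / ((4 - 8)(4 + 9)) = (-45045/16)/(-52) = 3465/64
  a_2 = (3)(4)(3465/64) / ((2 - 8)(2 + 9)) = (10395/16)/(-66) = -315/32
  a_0 = (1)(2)(-315/32) / ((0 - 8)(0 + 9)) = (-315/16)/(-72) = 35/128
Hence P_8(x) = 6435 x^8/128 - 3003 x^6/32 + 3465 x^4/64 - 315 x^2/32 + 35/128.

P_8(x); series = 6435 x^8/128 - 3003 x^6/32 + 3465 x^4/64 - 315 x^2/32 + 35/128


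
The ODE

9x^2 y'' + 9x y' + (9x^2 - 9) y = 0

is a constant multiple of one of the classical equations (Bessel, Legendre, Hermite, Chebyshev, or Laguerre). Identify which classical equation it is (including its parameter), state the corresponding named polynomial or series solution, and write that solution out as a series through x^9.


All three coefficients share the factor 9; dividing through by 9 gives  x^2 y'' + x y' + (x^2 - 1) y = 0.
This matches the Bessel equation x^2 y'' + x y' + (x^2 - nu^2) y = 0 with nu^2 = 1, so nu = 1; the solution bounded at x = 0 is J_1(x).
Frobenius at x = 0: indicial roots ±nu; for r = nu the recurrence k(k + 2nu) c_k = -c_{k-2} gives the standard series J_nu(x) = sum_{k>=0} (-1)^k / (k! (k+nu)!) (x/2)^(2k+nu). Evaluate the first 5 terms:
  k = 0: (-1)^0 / (0! * 1! * 2^1) x^1 = 1/(1*1*2) x^1 = (1/2) x^1
  k = 1: (-1)^1 / (1! * 2! * 2^3) x^3 = -1/(1*2*8) x^3 = (-1/16) x^3
  k = 2: (-1)^2 / (2! * 3! * 2^5) x^5 = 1/(2*6*32) x^5 = (1/384) x^5
  k = 3: (-1)^3 / (3! * 4! * 2^7) x^7 = -1/(6*24*128) x^7 = (-1/18432) x^7
  k = 4: (-1)^4 / (4! * 5! * 2^9) x^9 = 1/(24*120*512) x^9 = (1/1474560) x^9
Hence J_1(x) = x^9/1474560 - x^7/18432 + x^5/384 - x^3/16 + x/2 + ....

J_1(x); series = x^9/1474560 - x^7/18432 + x^5/384 - x^3/16 + x/2


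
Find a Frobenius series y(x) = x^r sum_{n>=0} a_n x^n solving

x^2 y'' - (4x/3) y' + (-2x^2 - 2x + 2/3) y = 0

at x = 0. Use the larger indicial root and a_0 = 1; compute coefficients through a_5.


Write in Frobenius form y'' + (p(x)/x) y' + (q(x)/x^2) y = 0:
  p(x) = -4/3,  q(x) = -2x^2 - 2x + 2/3.
Indicial equation: r(r-1) + (-4/3) r + (2/3) = 0 -> roots r_1 = 2, r_2 = 1/3.
Take r = r_1 = 2. Let y(x) = x^r sum_{n>=0} a_n x^n with a_0 = 1.
Substitute y = x^r sum a_n x^n and match x^{r+n}. The recurrence is
  D(n) a_n - 2 a_{n-1} - 2 a_{n-2} = 0,  where D(n) = (r+n)(r+n-1) + (-4/3)(r+n) + (2/3).
  a_n = [2 a_{n-1} + 2 a_{n-2}] / D(n).
Since the indicial polynomial factors as (r - r_1)(r - r_2), D(n) = (r_1 + n - r_1)(r_1 + n - r_2) = n(n + 5/3).
Evaluating step by step (a_0 = 1):
  n = 1: D(1) = 1(1 + 5/3) = 8/3; numerator = 2(1) = 2; a_1 = (2)/(8/3) = 3/4
  n = 2: D(2) = 2(2 + 5/3) = 22/3; numerator = 2(3/4) + 2(1) = 7/2; a_2 = (7/2)/(22/3) = 21/44
  n = 3: D(3) = 3(3 + 5/3) = 14; numerator = 2(21/44) + 2(3/4) = 27/11; a_3 = (27/11)/(14) = 27/154
  n = 4: D(4) = 4(4 + 5/3) = 68/3; numerator = 2(27/154) + 2(21/44) = 201/154; a_4 = (201/154)/(68/3) = 603/10472
  n = 5: D(5) = 5(5 + 5/3) = 100/3; numerator = 2(603/10472) + 2(27/154) = 2439/5236; a_5 = (2439/5236)/(100/3) = 7317/523600

r = 2; a_0 = 1; a_1 = 3/4; a_2 = 21/44; a_3 = 27/154; a_4 = 603/10472; a_5 = 7317/523600


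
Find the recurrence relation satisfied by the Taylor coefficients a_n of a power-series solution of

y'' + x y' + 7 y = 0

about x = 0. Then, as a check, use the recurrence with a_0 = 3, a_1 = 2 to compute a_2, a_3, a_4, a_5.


Substitute y = sum_n a_n x^n.
y''(x) has coefficient (n+2)(n+1) a_{n+2} at x^n;
x y'(x) has coefficient n a_n at x^n (shift);
7 y(x) has coefficient 7 a_n at x^n.
Matching x^n: (n+2)(n+1) a_{n+2} + (n + 7) a_n = 0.
Thus a_{n+2} = (-n - 7) / ((n+1)(n+2)) * a_n.

Check with a_0 = 3, a_1 = 2 (apply the recurrence for n = 0, 1, 2, 3): a_0 = 3, a_1 = 2, a_2 = -21/2, a_3 = -8/3, a_4 = 63/8, a_5 = 4/3.

a_(n+2) = (-n - 7) / ((n+1)(n+2)) * a_n; check: a_0 = 3, a_1 = 2, a_2 = -21/2, a_3 = -8/3, a_4 = 63/8, a_5 = 4/3


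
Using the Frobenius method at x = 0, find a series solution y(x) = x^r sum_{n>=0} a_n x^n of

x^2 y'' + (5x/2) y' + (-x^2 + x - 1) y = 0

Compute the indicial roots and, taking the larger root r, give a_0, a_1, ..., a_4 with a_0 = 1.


Write in Frobenius form y'' + (p(x)/x) y' + (q(x)/x^2) y = 0:
  p(x) = 5/2,  q(x) = -x^2 + x - 1.
Indicial equation: r(r-1) + (5/2) r + (-1) = 0 -> roots r_1 = 1/2, r_2 = -2.
Take r = r_1 = 1/2. Let y(x) = x^r sum_{n>=0} a_n x^n with a_0 = 1.
Substitute y = x^r sum a_n x^n and match x^{r+n}. The recurrence is
  D(n) a_n + 1 a_{n-1} - 1 a_{n-2} = 0,  where D(n) = (r+n)(r+n-1) + (5/2)(r+n) + (-1).
  a_n = [-1 a_{n-1} + 1 a_{n-2}] / D(n).
Since the indicial polynomial factors as (r - r_1)(r - r_2), D(n) = (r_1 + n - r_1)(r_1 + n - r_2) = n(n + 5/2).
Evaluating step by step (a_0 = 1):
  n = 1: D(1) = 1(1 + 5/2) = 7/2; numerator = -1(1) = -1; a_1 = (-1)/(7/2) = -2/7
  n = 2: D(2) = 2(2 + 5/2) = 9; numerator = -1(-2/7) + 1(1) = 9/7; a_2 = (9/7)/(9) = 1/7
  n = 3: D(3) = 3(3 + 5/2) = 33/2; numerator = -1(1/7) + 1(-2/7) = -3/7; a_3 = (-3/7)/(33/2) = -2/77
  n = 4: D(4) = 4(4 + 5/2) = 26; numerator = -1(-2/77) + 1(1/7) = 13/77; a_4 = (13/77)/(26) = 1/154

r = 1/2; a_0 = 1; a_1 = -2/7; a_2 = 1/7; a_3 = -2/77; a_4 = 1/154


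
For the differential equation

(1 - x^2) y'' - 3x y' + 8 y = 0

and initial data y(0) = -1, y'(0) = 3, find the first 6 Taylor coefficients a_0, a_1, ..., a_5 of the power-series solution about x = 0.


Ansatz: y(x) = sum_{n>=0} a_n x^n, so y'(x) = sum_{n>=1} n a_n x^(n-1) and y''(x) = sum_{n>=2} n(n-1) a_n x^(n-2).
Substitute into P(x) y'' + Q(x) y' + R(x) y = 0 with P(x) = 1 - x^2, Q(x) = -3x, R(x) = 8, and match powers of x.
Initial conditions: a_0 = -1, a_1 = 3.
Setting the coefficient of each power of x to zero and solving order by order (substituting the coefficients already found):
  x^0: 2 a_2 + 8 a_0 = 0  ->  2 a_2 = -8 a_0 = 8  ->  a_2 = 4
  x^1: 6 a_3 + 5 a_1 = 0  ->  6 a_3 = -5 a_1 = -15  ->  a_3 = -5/2
  x^2: 12 a_4 = 0  ->  a_4 = 0
  x^3: 20 a_5 - 7 a_3 = 0  ->  20 a_5 = 7 a_3 = -35/2  ->  a_5 = -7/8
Truncated series: y(x) = -1 + 3 x + 4 x^2 - (5/2) x^3 - (7/8) x^5 + O(x^6).

a_0 = -1; a_1 = 3; a_2 = 4; a_3 = -5/2; a_4 = 0; a_5 = -7/8


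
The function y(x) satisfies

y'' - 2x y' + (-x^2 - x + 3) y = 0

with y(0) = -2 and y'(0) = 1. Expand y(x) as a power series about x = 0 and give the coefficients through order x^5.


Ansatz: y(x) = sum_{n>=0} a_n x^n, so y'(x) = sum_{n>=1} n a_n x^(n-1) and y''(x) = sum_{n>=2} n(n-1) a_n x^(n-2).
Substitute into P(x) y'' + Q(x) y' + R(x) y = 0 with P(x) = 1, Q(x) = -2x, R(x) = -x^2 - x + 3, and match powers of x.
Initial conditions: a_0 = -2, a_1 = 1.
Setting the coefficient of each power of x to zero and solving order by order (substituting the coefficients already found):
  x^0: 2 a_2 + 3 a_0 = 0  ->  2 a_2 = -3 a_0 = 6  ->  a_2 = 3
  x^1: 6 a_3 + a_1 - a_0 = 0  ->  6 a_3 = -a_1 + a_0 = -3  ->  a_3 = -1/2
  x^2: 12 a_4 - a_2 - a_1 - a_0 = 0  ->  12 a_4 = a_2 + a_1 + a_0 = 2  ->  a_4 = 1/6
  x^3: 20 a_5 - 3 a_3 - a_2 - a_1 = 0  ->  20 a_5 = 3 a_3 + a_2 + a_1 = 5/2  ->  a_5 = 1/8
Truncated series: y(x) = -2 + x + 3 x^2 - (1/2) x^3 + (1/6) x^4 + (1/8) x^5 + O(x^6).

a_0 = -2; a_1 = 1; a_2 = 3; a_3 = -1/2; a_4 = 1/6; a_5 = 1/8


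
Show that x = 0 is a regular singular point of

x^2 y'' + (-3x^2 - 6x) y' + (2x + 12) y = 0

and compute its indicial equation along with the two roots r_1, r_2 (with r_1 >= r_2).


Divide by x^2 to reach normal form y'' + P_1(x) y' + P_2(x) y = 0 with P_1(x) = -3 - 6/x and P_2(x) = 2/x + 12/x^2.
x = 0 is a singular point because the y'-coefficient -3 - 6/x has a pole at x = 0 and the y-coefficient 2/x + 12/x^2 has a pole at x = 0.
It is a regular singular point because x P_1(x) = p(x) = -3x - 6 and x^2 P_2(x) = q(x) = 2x + 12 are polynomials, hence analytic at x = 0.
p(0) = -6,  q(0) = 12.
Indicial equation: r(r-1) + p(0) r + q(0) = 0, i.e. r^2 + (p(0) - 1) r + q(0) = 0, i.e. r^2 - 7 r + 12 = 0.
Discriminant: (-7)^2 - 4(12) = 1, so r = (7 ± 1)/2.
Solving: r_1 = 4, r_2 = 3.

indicial: r^2 - 7 r + 12 = 0; roots r_1 = 4, r_2 = 3


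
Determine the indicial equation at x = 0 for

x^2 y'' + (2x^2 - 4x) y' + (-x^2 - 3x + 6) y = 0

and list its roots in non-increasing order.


Divide by x^2 to reach normal form y'' + P_1(x) y' + P_2(x) y = 0 with P_1(x) = 2 - 4/x and P_2(x) = -1 - 3/x + 6/x^2.
x = 0 is a singular point because the y'-coefficient 2 - 4/x has a pole at x = 0 and the y-coefficient -1 - 3/x + 6/x^2 has a pole at x = 0.
It is a regular singular point because x P_1(x) = p(x) = 2x - 4 and x^2 P_2(x) = q(x) = -x^2 - 3x + 6 are polynomials, hence analytic at x = 0.
p(0) = -4,  q(0) = 6.
Indicial equation: r(r-1) + p(0) r + q(0) = 0, i.e. r^2 + (p(0) - 1) r + q(0) = 0, i.e. r^2 - 5 r + 6 = 0.
Discriminant: (-5)^2 - 4(6) = 1, so r = (5 ± 1)/2.
Solving: r_1 = 3, r_2 = 2.

indicial: r^2 - 5 r + 6 = 0; roots r_1 = 3, r_2 = 2


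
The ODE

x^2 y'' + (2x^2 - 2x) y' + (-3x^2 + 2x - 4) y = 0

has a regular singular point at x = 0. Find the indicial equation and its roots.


Divide by x^2 to reach normal form y'' + P_1(x) y' + P_2(x) y = 0 with P_1(x) = 2 - 2/x and P_2(x) = -3 + 2/x - 4/x^2.
x = 0 is a singular point because the y'-coefficient 2 - 2/x has a pole at x = 0 and the y-coefficient -3 + 2/x - 4/x^2 has a pole at x = 0.
It is a regular singular point because x P_1(x) = p(x) = 2x - 2 and x^2 P_2(x) = q(x) = -3x^2 + 2x - 4 are polynomials, hence analytic at x = 0.
p(0) = -2,  q(0) = -4.
Indicial equation: r(r-1) + p(0) r + q(0) = 0, i.e. r^2 + (p(0) - 1) r + q(0) = 0, i.e. r^2 - 3 r - 4 = 0.
Discriminant: (-3)^2 - 4(-4) = 25, so r = (3 ± 5)/2.
Solving: r_1 = 4, r_2 = -1.

indicial: r^2 - 3 r - 4 = 0; roots r_1 = 4, r_2 = -1


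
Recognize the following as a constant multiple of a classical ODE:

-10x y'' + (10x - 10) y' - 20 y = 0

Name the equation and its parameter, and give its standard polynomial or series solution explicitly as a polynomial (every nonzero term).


All three coefficients share the factor -10; dividing through by -10 gives  x y'' + (1 - x) y' + 2 y = 0.
This matches the Laguerre equation x y'' + (1 - x) y' + n y = 0 with n = 2; the polynomial solution is L_2(x).
With y = sum_k a_k x^k, matching x^k gives (k+1)k a_{k+1} + (k+1) a_{k+1} - k a_k + n a_k = 0, i.e. (k+1)^2 a_{k+1} = (k - n) a_k = (k - 2) a_k. The right side vanishes at k = 2, so the series terminates at degree 2.
Standard normalization L_n(0) = 1 gives a_0 = 1. Work upward with a_{k+1} = (k - 2) a_k / (k+1)^2:
  a_1 = (0 - 2)(1) / 1^2 = -2/1 = -2
  a_2 = (1 - 2)(-2) / 2^2 = 2/4 = 1/2
Hence L_2(x) = x^2/2 - 2 x + 1.

L_2(x); series = x^2/2 - 2 x + 1


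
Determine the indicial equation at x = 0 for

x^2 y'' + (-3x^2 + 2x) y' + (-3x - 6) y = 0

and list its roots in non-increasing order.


Divide by x^2 to reach normal form y'' + P_1(x) y' + P_2(x) y = 0 with P_1(x) = -3 + 2/x and P_2(x) = -3/x - 6/x^2.
x = 0 is a singular point because the y'-coefficient -3 + 2/x has a pole at x = 0 and the y-coefficient -3/x - 6/x^2 has a pole at x = 0.
It is a regular singular point because x P_1(x) = p(x) = 2 - 3x and x^2 P_2(x) = q(x) = -3x - 6 are polynomials, hence analytic at x = 0.
p(0) = 2,  q(0) = -6.
Indicial equation: r(r-1) + p(0) r + q(0) = 0, i.e. r^2 + (p(0) - 1) r + q(0) = 0, i.e. r^2 + 1 r - 6 = 0.
Discriminant: (1)^2 - 4(-6) = 25, so r = (-1 ± 5)/2.
Solving: r_1 = 2, r_2 = -3.

indicial: r^2 + 1 r - 6 = 0; roots r_1 = 2, r_2 = -3


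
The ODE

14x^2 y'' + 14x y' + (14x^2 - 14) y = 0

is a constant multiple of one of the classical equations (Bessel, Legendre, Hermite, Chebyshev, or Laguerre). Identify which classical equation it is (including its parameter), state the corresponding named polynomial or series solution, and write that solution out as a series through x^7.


All three coefficients share the factor 14; dividing through by 14 gives  x^2 y'' + x y' + (x^2 - 1) y = 0.
This matches the Bessel equation x^2 y'' + x y' + (x^2 - nu^2) y = 0 with nu^2 = 1, so nu = 1; the solution bounded at x = 0 is J_1(x).
Frobenius at x = 0: indicial roots ±nu; for r = nu the recurrence k(k + 2nu) c_k = -c_{k-2} gives the standard series J_nu(x) = sum_{k>=0} (-1)^k / (k! (k+nu)!) (x/2)^(2k+nu). Evaluate the first 4 terms:
  k = 0: (-1)^0 / (0! * 1! * 2^1) x^1 = 1/(1*1*2) x^1 = (1/2) x^1
  k = 1: (-1)^1 / (1! * 2! * 2^3) x^3 = -1/(1*2*8) x^3 = (-1/16) x^3
  k = 2: (-1)^2 / (2! * 3! * 2^5) x^5 = 1/(2*6*32) x^5 = (1/384) x^5
  k = 3: (-1)^3 / (3! * 4! * 2^7) x^7 = -1/(6*24*128) x^7 = (-1/18432) x^7
Hence J_1(x) = -x^7/18432 + x^5/384 - x^3/16 + x/2 + ....

J_1(x); series = -x^7/18432 + x^5/384 - x^3/16 + x/2


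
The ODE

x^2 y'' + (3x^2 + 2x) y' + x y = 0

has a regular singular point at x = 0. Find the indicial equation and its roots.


Divide by x^2 to reach normal form y'' + P_1(x) y' + P_2(x) y = 0 with P_1(x) = 3 + 2/x and P_2(x) = 1/x.
x = 0 is a singular point because the y'-coefficient 3 + 2/x has a pole at x = 0 and the y-coefficient 1/x has a pole at x = 0.
It is a regular singular point because x P_1(x) = p(x) = 3x + 2 and x^2 P_2(x) = q(x) = x are polynomials, hence analytic at x = 0.
p(0) = 2,  q(0) = 0.
Indicial equation: r(r-1) + p(0) r + q(0) = 0, i.e. r^2 + (p(0) - 1) r + q(0) = 0, i.e. r^2 + 1 r = 0.
Discriminant: (1)^2 - 4(0) = 1, so r = (-1 ± 1)/2.
Solving: r_1 = 0, r_2 = -1.

indicial: r^2 + 1 r = 0; roots r_1 = 0, r_2 = -1


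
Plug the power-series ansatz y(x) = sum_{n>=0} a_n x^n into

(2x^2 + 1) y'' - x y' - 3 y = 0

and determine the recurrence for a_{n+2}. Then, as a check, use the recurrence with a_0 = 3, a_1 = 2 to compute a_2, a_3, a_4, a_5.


Substitute y = sum_n a_n x^n.
(1 + 2 x^2) y'' contributes (n+2)(n+1) a_{n+2} + 2 n(n-1) a_n at x^n.
-x y'(x) contributes -n a_n at x^n.
-3 y(x) contributes -3 a_n at x^n.
Matching x^n: (n+2)(n+1) a_{n+2} + (2 n(n-1) - n - 3) a_n = 0.
Thus a_{n+2} = (-2 n(n-1) + n + 3) / ((n+1)(n+2)) * a_n.

Check with a_0 = 3, a_1 = 2 (apply the recurrence for n = 0, 1, 2, 3): a_0 = 3, a_1 = 2, a_2 = 9/2, a_3 = 4/3, a_4 = 3/8, a_5 = -2/5.

a_(n+2) = (-2 n(n-1) + n + 3) / ((n+1)(n+2)) * a_n; check: a_0 = 3, a_1 = 2, a_2 = 9/2, a_3 = 4/3, a_4 = 3/8, a_5 = -2/5


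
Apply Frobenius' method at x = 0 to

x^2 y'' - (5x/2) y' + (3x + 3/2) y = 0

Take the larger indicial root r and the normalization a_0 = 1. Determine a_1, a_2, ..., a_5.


Write in Frobenius form y'' + (p(x)/x) y' + (q(x)/x^2) y = 0:
  p(x) = -5/2,  q(x) = 3x + 3/2.
Indicial equation: r(r-1) + (-5/2) r + (3/2) = 0 -> roots r_1 = 3, r_2 = 1/2.
Take r = r_1 = 3. Let y(x) = x^r sum_{n>=0} a_n x^n with a_0 = 1.
Substitute y = x^r sum a_n x^n and match x^{r+n}. The recurrence is
  D(n) a_n + 3 a_{n-1} = 0,  where D(n) = (r+n)(r+n-1) + (-5/2)(r+n) + (3/2).
  a_n = -3 / D(n) * a_{n-1}.
Since the indicial polynomial factors as (r - r_1)(r - r_2), D(n) = (r_1 + n - r_1)(r_1 + n - r_2) = n(n + 5/2).
Evaluating step by step (a_0 = 1):
  n = 1: D(1) = 1(1 + 5/2) = 7/2; numerator = -3(1) = -3; a_1 = (-3)/(7/2) = -6/7
  n = 2: D(2) = 2(2 + 5/2) = 9; numerator = -3(-6/7) = 18/7; a_2 = (18/7)/(9) = 2/7
  n = 3: D(3) = 3(3 + 5/2) = 33/2; numerator = -3(2/7) = -6/7; a_3 = (-6/7)/(33/2) = -4/77
  n = 4: D(4) = 4(4 + 5/2) = 26; numerator = -3(-4/77) = 12/77; a_4 = (12/77)/(26) = 6/1001
  n = 5: D(5) = 5(5 + 5/2) = 75/2; numerator = -3(6/1001) = -18/1001; a_5 = (-18/1001)/(75/2) = -12/25025

r = 3; a_0 = 1; a_1 = -6/7; a_2 = 2/7; a_3 = -4/77; a_4 = 6/1001; a_5 = -12/25025


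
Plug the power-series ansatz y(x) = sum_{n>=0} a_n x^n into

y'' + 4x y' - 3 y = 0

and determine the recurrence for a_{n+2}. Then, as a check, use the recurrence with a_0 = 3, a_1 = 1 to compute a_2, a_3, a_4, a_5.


Substitute y = sum_n a_n x^n.
y''(x) has coefficient (n+2)(n+1) a_{n+2} at x^n;
4 x y'(x) has coefficient 4 n a_n at x^n (shift);
-3 y(x) has coefficient -3 a_n at x^n.
Matching x^n: (n+2)(n+1) a_{n+2} + (4n - 3) a_n = 0.
Thus a_{n+2} = (-4n + 3) / ((n+1)(n+2)) * a_n.

Check with a_0 = 3, a_1 = 1 (apply the recurrence for n = 0, 1, 2, 3): a_0 = 3, a_1 = 1, a_2 = 9/2, a_3 = -1/6, a_4 = -15/8, a_5 = 3/40.

a_(n+2) = (-4n + 3) / ((n+1)(n+2)) * a_n; check: a_0 = 3, a_1 = 1, a_2 = 9/2, a_3 = -1/6, a_4 = -15/8, a_5 = 3/40


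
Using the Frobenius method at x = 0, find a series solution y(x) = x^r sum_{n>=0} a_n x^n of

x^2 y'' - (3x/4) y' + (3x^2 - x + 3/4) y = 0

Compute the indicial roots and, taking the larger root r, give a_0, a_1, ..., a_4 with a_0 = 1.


Write in Frobenius form y'' + (p(x)/x) y' + (q(x)/x^2) y = 0:
  p(x) = -3/4,  q(x) = 3x^2 - x + 3/4.
Indicial equation: r(r-1) + (-3/4) r + (3/4) = 0 -> roots r_1 = 1, r_2 = 3/4.
Take r = r_1 = 1. Let y(x) = x^r sum_{n>=0} a_n x^n with a_0 = 1.
Substitute y = x^r sum a_n x^n and match x^{r+n}. The recurrence is
  D(n) a_n - 1 a_{n-1} + 3 a_{n-2} = 0,  where D(n) = (r+n)(r+n-1) + (-3/4)(r+n) + (3/4).
  a_n = [1 a_{n-1} - 3 a_{n-2}] / D(n).
Since the indicial polynomial factors as (r - r_1)(r - r_2), D(n) = (r_1 + n - r_1)(r_1 + n - r_2) = n(n + 1/4).
Evaluating step by step (a_0 = 1):
  n = 1: D(1) = 1(1 + 1/4) = 5/4; numerator = 1(1) = 1; a_1 = (1)/(5/4) = 4/5
  n = 2: D(2) = 2(2 + 1/4) = 9/2; numerator = 1(4/5) - 3(1) = -11/5; a_2 = (-11/5)/(9/2) = -22/45
  n = 3: D(3) = 3(3 + 1/4) = 39/4; numerator = 1(-22/45) - 3(4/5) = -26/9; a_3 = (-26/9)/(39/4) = -8/27
  n = 4: D(4) = 4(4 + 1/4) = 17; numerator = 1(-8/27) - 3(-22/45) = 158/135; a_4 = (158/135)/(17) = 158/2295

r = 1; a_0 = 1; a_1 = 4/5; a_2 = -22/45; a_3 = -8/27; a_4 = 158/2295


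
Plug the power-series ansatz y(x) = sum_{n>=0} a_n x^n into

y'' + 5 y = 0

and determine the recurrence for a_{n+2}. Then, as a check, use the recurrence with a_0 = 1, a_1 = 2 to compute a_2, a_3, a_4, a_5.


Substitute y = sum_n a_n x^n into y'' + (const) y = 0.
y''(x) = sum_{n>=0} (n+2)(n+1) a_{n+2} x^n.
The ODE becomes sum_n [(n+2)(n+1) a_{n+2} + 5 a_n] x^n = 0.
Setting each coefficient to zero gives the recurrence:
  (n+2)(n+1) a_{n+2} + 5 a_n = 0,
  a_{n+2} = -5 / ((n+1)(n+2)) a_n.

Check with a_0 = 1, a_1 = 2 (apply the recurrence for n = 0, 1, 2, 3): a_0 = 1, a_1 = 2, a_2 = -5/2, a_3 = -5/3, a_4 = 25/24, a_5 = 5/12.

a_{n+2} = -5/((n+1)(n+2)) * a_n; check: a_0 = 1, a_1 = 2, a_2 = -5/2, a_3 = -5/3, a_4 = 25/24, a_5 = 5/12


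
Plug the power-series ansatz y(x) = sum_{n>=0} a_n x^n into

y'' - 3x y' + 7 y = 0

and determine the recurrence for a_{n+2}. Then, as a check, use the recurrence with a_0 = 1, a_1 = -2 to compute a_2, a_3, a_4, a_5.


Substitute y = sum_n a_n x^n.
y''(x) has coefficient (n+2)(n+1) a_{n+2} at x^n;
-3 x y'(x) has coefficient -3 n a_n at x^n (shift);
7 y(x) has coefficient 7 a_n at x^n.
Matching x^n: (n+2)(n+1) a_{n+2} + (-3n + 7) a_n = 0.
Thus a_{n+2} = (3n - 7) / ((n+1)(n+2)) * a_n.

Check with a_0 = 1, a_1 = -2 (apply the recurrence for n = 0, 1, 2, 3): a_0 = 1, a_1 = -2, a_2 = -7/2, a_3 = 4/3, a_4 = 7/24, a_5 = 2/15.

a_(n+2) = (3n - 7) / ((n+1)(n+2)) * a_n; check: a_0 = 1, a_1 = -2, a_2 = -7/2, a_3 = 4/3, a_4 = 7/24, a_5 = 2/15


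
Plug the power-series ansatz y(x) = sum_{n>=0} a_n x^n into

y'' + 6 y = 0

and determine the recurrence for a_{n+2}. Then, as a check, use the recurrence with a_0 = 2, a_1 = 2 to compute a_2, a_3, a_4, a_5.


Substitute y = sum_n a_n x^n into y'' + (const) y = 0.
y''(x) = sum_{n>=0} (n+2)(n+1) a_{n+2} x^n.
The ODE becomes sum_n [(n+2)(n+1) a_{n+2} + 6 a_n] x^n = 0.
Setting each coefficient to zero gives the recurrence:
  (n+2)(n+1) a_{n+2} + 6 a_n = 0,
  a_{n+2} = -6 / ((n+1)(n+2)) a_n.

Check with a_0 = 2, a_1 = 2 (apply the recurrence for n = 0, 1, 2, 3): a_0 = 2, a_1 = 2, a_2 = -6, a_3 = -2, a_4 = 3, a_5 = 3/5.

a_{n+2} = -6/((n+1)(n+2)) * a_n; check: a_0 = 2, a_1 = 2, a_2 = -6, a_3 = -2, a_4 = 3, a_5 = 3/5


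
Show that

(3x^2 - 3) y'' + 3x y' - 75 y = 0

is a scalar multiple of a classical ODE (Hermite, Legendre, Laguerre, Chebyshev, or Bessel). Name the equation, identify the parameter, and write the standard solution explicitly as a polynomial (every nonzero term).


All three coefficients share the factor -3; dividing through by -3 gives  (1 - x^2) y'' - x y' + 25 y = 0.
This matches the Chebyshev equation (1 - x^2) y'' - x y' + n^2 y = 0 (note the -x y' term, not -2x y') with n^2 = 25, so n = 5; the polynomial solution is T_5(x).
With y = sum_k a_k x^k, matching x^k gives (k+2)(k+1) a_{k+2} = (k^2 - n^2) a_k = (k - 5)(k + 5) a_k. The right side vanishes at k = 5, so the series with the parity of 5 terminates at degree 5.
Standard normalization: leading coefficient of T_n is 2^(n-1), so a_5 = 2^4 = 16. Work downward with a_k = (k+1)(k+2) a_{k+2} / ((k - 5)(k + 5)):
  a_3 = (4)(5)(16) / ((3 - 5)(3 + 5)) = 320/(-16) = -20
  a_1 = (2)(3)(-20) / ((1 - 5)(1 + 5)) = -120/(-24) = 5
Hence T_5(x) = 16 x^5 - 20 x^3 + 5 x.

T_5(x); series = 16 x^5 - 20 x^3 + 5 x


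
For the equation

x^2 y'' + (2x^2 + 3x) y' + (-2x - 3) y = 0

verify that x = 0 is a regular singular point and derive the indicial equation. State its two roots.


Divide by x^2 to reach normal form y'' + P_1(x) y' + P_2(x) y = 0 with P_1(x) = 2 + 3/x and P_2(x) = -2/x - 3/x^2.
x = 0 is a singular point because the y'-coefficient 2 + 3/x has a pole at x = 0 and the y-coefficient -2/x - 3/x^2 has a pole at x = 0.
It is a regular singular point because x P_1(x) = p(x) = 2x + 3 and x^2 P_2(x) = q(x) = -2x - 3 are polynomials, hence analytic at x = 0.
p(0) = 3,  q(0) = -3.
Indicial equation: r(r-1) + p(0) r + q(0) = 0, i.e. r^2 + (p(0) - 1) r + q(0) = 0, i.e. r^2 + 2 r - 3 = 0.
Discriminant: (2)^2 - 4(-3) = 16, so r = (-2 ± 4)/2.
Solving: r_1 = 1, r_2 = -3.

indicial: r^2 + 2 r - 3 = 0; roots r_1 = 1, r_2 = -3


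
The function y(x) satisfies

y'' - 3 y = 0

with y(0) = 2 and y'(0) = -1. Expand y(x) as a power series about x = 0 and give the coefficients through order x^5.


Ansatz: y(x) = sum_{n>=0} a_n x^n, so y'(x) = sum_{n>=1} n a_n x^(n-1) and y''(x) = sum_{n>=2} n(n-1) a_n x^(n-2).
Substitute into P(x) y'' + Q(x) y' + R(x) y = 0 with P(x) = 1, Q(x) = 0, R(x) = -3, and match powers of x.
Initial conditions: a_0 = 2, a_1 = -1.
Setting the coefficient of each power of x to zero and solving order by order (substituting the coefficients already found):
  x^0: 2 a_2 - 3 a_0 = 0  ->  2 a_2 = 3 a_0 = 6  ->  a_2 = 3
  x^1: 6 a_3 - 3 a_1 = 0  ->  6 a_3 = 3 a_1 = -3  ->  a_3 = -1/2
  x^2: 12 a_4 - 3 a_2 = 0  ->  12 a_4 = 3 a_2 = 9  ->  a_4 = 3/4
  x^3: 20 a_5 - 3 a_3 = 0  ->  20 a_5 = 3 a_3 = -3/2  ->  a_5 = -3/40
Truncated series: y(x) = 2 - x + 3 x^2 - (1/2) x^3 + (3/4) x^4 - (3/40) x^5 + O(x^6).

a_0 = 2; a_1 = -1; a_2 = 3; a_3 = -1/2; a_4 = 3/4; a_5 = -3/40


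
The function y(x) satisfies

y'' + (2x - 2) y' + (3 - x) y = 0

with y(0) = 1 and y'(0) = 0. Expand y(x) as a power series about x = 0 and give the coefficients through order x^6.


Ansatz: y(x) = sum_{n>=0} a_n x^n, so y'(x) = sum_{n>=1} n a_n x^(n-1) and y''(x) = sum_{n>=2} n(n-1) a_n x^(n-2).
Substitute into P(x) y'' + Q(x) y' + R(x) y = 0 with P(x) = 1, Q(x) = 2x - 2, R(x) = 3 - x, and match powers of x.
Initial conditions: a_0 = 1, a_1 = 0.
Setting the coefficient of each power of x to zero and solving order by order (substituting the coefficients already found):
  x^0: 2 a_2 - 2 a_1 + 3 a_0 = 0  ->  2 a_2 = 2 a_1 - 3 a_0 = -3  ->  a_2 = -3/2
  x^1: 6 a_3 - 4 a_2 + 5 a_1 - a_0 = 0  ->  6 a_3 = 4 a_2 - 5 a_1 + a_0 = -5  ->  a_3 = -5/6
  x^2: 12 a_4 - 6 a_3 + 7 a_2 - a_1 = 0  ->  12 a_4 = 6 a_3 - 7 a_2 + a_1 = 11/2  ->  a_4 = 11/24
  x^3: 20 a_5 - 8 a_4 + 9 a_3 - a_2 = 0  ->  20 a_5 = 8 a_4 - 9 a_3 + a_2 = 29/3  ->  a_5 = 29/60
  x^4: 30 a_6 - 10 a_5 + 11 a_4 - a_3 = 0  ->  30 a_6 = 10 a_5 - 11 a_4 + a_3 = -25/24  ->  a_6 = -5/144
Truncated series: y(x) = 1 - (3/2) x^2 - (5/6) x^3 + (11/24) x^4 + (29/60) x^5 - (5/144) x^6 + O(x^7).

a_0 = 1; a_1 = 0; a_2 = -3/2; a_3 = -5/6; a_4 = 11/24; a_5 = 29/60; a_6 = -5/144


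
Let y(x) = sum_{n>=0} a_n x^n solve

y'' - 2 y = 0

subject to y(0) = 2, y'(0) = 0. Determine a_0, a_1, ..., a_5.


Ansatz: y(x) = sum_{n>=0} a_n x^n, so y'(x) = sum_{n>=1} n a_n x^(n-1) and y''(x) = sum_{n>=2} n(n-1) a_n x^(n-2).
Substitute into P(x) y'' + Q(x) y' + R(x) y = 0 with P(x) = 1, Q(x) = 0, R(x) = -2, and match powers of x.
Initial conditions: a_0 = 2, a_1 = 0.
Setting the coefficient of each power of x to zero and solving order by order (substituting the coefficients already found):
  x^0: 2 a_2 - 2 a_0 = 0  ->  2 a_2 = 2 a_0 = 4  ->  a_2 = 2
  x^1: 6 a_3 - 2 a_1 = 0  ->  6 a_3 = 2 a_1 = 0  ->  a_3 = 0
  x^2: 12 a_4 - 2 a_2 = 0  ->  12 a_4 = 2 a_2 = 4  ->  a_4 = 1/3
  x^3: 20 a_5 - 2 a_3 = 0  ->  20 a_5 = 2 a_3 = 0  ->  a_5 = 0
Truncated series: y(x) = 2 + 2 x^2 + (1/3) x^4 + O(x^6).

a_0 = 2; a_1 = 0; a_2 = 2; a_3 = 0; a_4 = 1/3; a_5 = 0


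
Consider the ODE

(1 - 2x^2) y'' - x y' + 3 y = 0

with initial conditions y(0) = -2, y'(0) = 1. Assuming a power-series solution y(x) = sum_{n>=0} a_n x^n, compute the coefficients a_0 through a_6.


Ansatz: y(x) = sum_{n>=0} a_n x^n, so y'(x) = sum_{n>=1} n a_n x^(n-1) and y''(x) = sum_{n>=2} n(n-1) a_n x^(n-2).
Substitute into P(x) y'' + Q(x) y' + R(x) y = 0 with P(x) = 1 - 2x^2, Q(x) = -x, R(x) = 3, and match powers of x.
Initial conditions: a_0 = -2, a_1 = 1.
Setting the coefficient of each power of x to zero and solving order by order (substituting the coefficients already found):
  x^0: 2 a_2 + 3 a_0 = 0  ->  2 a_2 = -3 a_0 = 6  ->  a_2 = 3
  x^1: 6 a_3 + 2 a_1 = 0  ->  6 a_3 = -2 a_1 = -2  ->  a_3 = -1/3
  x^2: 12 a_4 - 3 a_2 = 0  ->  12 a_4 = 3 a_2 = 9  ->  a_4 = 3/4
  x^3: 20 a_5 - 12 a_3 = 0  ->  20 a_5 = 12 a_3 = -4  ->  a_5 = -1/5
  x^4: 30 a_6 - 25 a_4 = 0  ->  30 a_6 = 25 a_4 = 75/4  ->  a_6 = 5/8
Truncated series: y(x) = -2 + x + 3 x^2 - (1/3) x^3 + (3/4) x^4 - (1/5) x^5 + (5/8) x^6 + O(x^7).

a_0 = -2; a_1 = 1; a_2 = 3; a_3 = -1/3; a_4 = 3/4; a_5 = -1/5; a_6 = 5/8


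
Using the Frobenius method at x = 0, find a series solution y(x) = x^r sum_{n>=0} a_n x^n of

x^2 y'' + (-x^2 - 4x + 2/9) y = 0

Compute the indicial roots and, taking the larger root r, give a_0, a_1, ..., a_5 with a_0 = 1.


Write in Frobenius form y'' + (p(x)/x) y' + (q(x)/x^2) y = 0:
  p(x) = 0,  q(x) = -x^2 - 4x + 2/9.
Indicial equation: r(r-1) + (0) r + (2/9) = 0 -> roots r_1 = 2/3, r_2 = 1/3.
Take r = r_1 = 2/3. Let y(x) = x^r sum_{n>=0} a_n x^n with a_0 = 1.
Substitute y = x^r sum a_n x^n and match x^{r+n}. The recurrence is
  D(n) a_n - 4 a_{n-1} - 1 a_{n-2} = 0,  where D(n) = (r+n)(r+n-1) + (0)(r+n) + (2/9).
  a_n = [4 a_{n-1} + 1 a_{n-2}] / D(n).
Since the indicial polynomial factors as (r - r_1)(r - r_2), D(n) = (r_1 + n - r_1)(r_1 + n - r_2) = n(n + 1/3).
Evaluating step by step (a_0 = 1):
  n = 1: D(1) = 1(1 + 1/3) = 4/3; numerator = 4(1) = 4; a_1 = (4)/(4/3) = 3
  n = 2: D(2) = 2(2 + 1/3) = 14/3; numerator = 4(3) + 1(1) = 13; a_2 = (13)/(14/3) = 39/14
  n = 3: D(3) = 3(3 + 1/3) = 10; numerator = 4(39/14) + 1(3) = 99/7; a_3 = (99/7)/(10) = 99/70
  n = 4: D(4) = 4(4 + 1/3) = 52/3; numerator = 4(99/70) + 1(39/14) = 591/70; a_4 = (591/70)/(52/3) = 1773/3640
  n = 5: D(5) = 5(5 + 1/3) = 80/3; numerator = 4(1773/3640) + 1(99/70) = 306/91; a_5 = (306/91)/(80/3) = 459/3640

r = 2/3; a_0 = 1; a_1 = 3; a_2 = 39/14; a_3 = 99/70; a_4 = 1773/3640; a_5 = 459/3640


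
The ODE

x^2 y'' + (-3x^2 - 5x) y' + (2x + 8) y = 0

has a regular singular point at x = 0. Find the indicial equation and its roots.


Divide by x^2 to reach normal form y'' + P_1(x) y' + P_2(x) y = 0 with P_1(x) = -3 - 5/x and P_2(x) = 2/x + 8/x^2.
x = 0 is a singular point because the y'-coefficient -3 - 5/x has a pole at x = 0 and the y-coefficient 2/x + 8/x^2 has a pole at x = 0.
It is a regular singular point because x P_1(x) = p(x) = -3x - 5 and x^2 P_2(x) = q(x) = 2x + 8 are polynomials, hence analytic at x = 0.
p(0) = -5,  q(0) = 8.
Indicial equation: r(r-1) + p(0) r + q(0) = 0, i.e. r^2 + (p(0) - 1) r + q(0) = 0, i.e. r^2 - 6 r + 8 = 0.
Discriminant: (-6)^2 - 4(8) = 4, so r = (6 ± 2)/2.
Solving: r_1 = 4, r_2 = 2.

indicial: r^2 - 6 r + 8 = 0; roots r_1 = 4, r_2 = 2


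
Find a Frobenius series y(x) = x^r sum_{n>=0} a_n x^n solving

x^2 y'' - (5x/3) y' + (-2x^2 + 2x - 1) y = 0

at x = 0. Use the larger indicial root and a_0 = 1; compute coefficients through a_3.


Write in Frobenius form y'' + (p(x)/x) y' + (q(x)/x^2) y = 0:
  p(x) = -5/3,  q(x) = -2x^2 + 2x - 1.
Indicial equation: r(r-1) + (-5/3) r + (-1) = 0 -> roots r_1 = 3, r_2 = -1/3.
Take r = r_1 = 3. Let y(x) = x^r sum_{n>=0} a_n x^n with a_0 = 1.
Substitute y = x^r sum a_n x^n and match x^{r+n}. The recurrence is
  D(n) a_n + 2 a_{n-1} - 2 a_{n-2} = 0,  where D(n) = (r+n)(r+n-1) + (-5/3)(r+n) + (-1).
  a_n = [-2 a_{n-1} + 2 a_{n-2}] / D(n).
Since the indicial polynomial factors as (r - r_1)(r - r_2), D(n) = (r_1 + n - r_1)(r_1 + n - r_2) = n(n + 10/3).
Evaluating step by step (a_0 = 1):
  n = 1: D(1) = 1(1 + 10/3) = 13/3; numerator = -2(1) = -2; a_1 = (-2)/(13/3) = -6/13
  n = 2: D(2) = 2(2 + 10/3) = 32/3; numerator = -2(-6/13) + 2(1) = 38/13; a_2 = (38/13)/(32/3) = 57/208
  n = 3: D(3) = 3(3 + 10/3) = 19; numerator = -2(57/208) + 2(-6/13) = -153/104; a_3 = (-153/104)/(19) = -153/1976

r = 3; a_0 = 1; a_1 = -6/13; a_2 = 57/208; a_3 = -153/1976


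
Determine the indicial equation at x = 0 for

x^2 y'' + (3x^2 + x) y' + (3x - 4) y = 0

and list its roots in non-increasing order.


Divide by x^2 to reach normal form y'' + P_1(x) y' + P_2(x) y = 0 with P_1(x) = 3 + 1/x and P_2(x) = 3/x - 4/x^2.
x = 0 is a singular point because the y'-coefficient 3 + 1/x has a pole at x = 0 and the y-coefficient 3/x - 4/x^2 has a pole at x = 0.
It is a regular singular point because x P_1(x) = p(x) = 3x + 1 and x^2 P_2(x) = q(x) = 3x - 4 are polynomials, hence analytic at x = 0.
p(0) = 1,  q(0) = -4.
Indicial equation: r(r-1) + p(0) r + q(0) = 0, i.e. r^2 + (p(0) - 1) r + q(0) = 0, i.e. r^2 - 4 = 0.
Discriminant: (0)^2 - 4(-4) = 16, so r = (0 ± 4)/2.
Solving: r_1 = 2, r_2 = -2.

indicial: r^2 - 4 = 0; roots r_1 = 2, r_2 = -2


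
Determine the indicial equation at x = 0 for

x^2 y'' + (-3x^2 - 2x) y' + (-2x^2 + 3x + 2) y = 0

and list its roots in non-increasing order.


Divide by x^2 to reach normal form y'' + P_1(x) y' + P_2(x) y = 0 with P_1(x) = -3 - 2/x and P_2(x) = -2 + 3/x + 2/x^2.
x = 0 is a singular point because the y'-coefficient -3 - 2/x has a pole at x = 0 and the y-coefficient -2 + 3/x + 2/x^2 has a pole at x = 0.
It is a regular singular point because x P_1(x) = p(x) = -3x - 2 and x^2 P_2(x) = q(x) = -2x^2 + 3x + 2 are polynomials, hence analytic at x = 0.
p(0) = -2,  q(0) = 2.
Indicial equation: r(r-1) + p(0) r + q(0) = 0, i.e. r^2 + (p(0) - 1) r + q(0) = 0, i.e. r^2 - 3 r + 2 = 0.
Discriminant: (-3)^2 - 4(2) = 1, so r = (3 ± 1)/2.
Solving: r_1 = 2, r_2 = 1.

indicial: r^2 - 3 r + 2 = 0; roots r_1 = 2, r_2 = 1


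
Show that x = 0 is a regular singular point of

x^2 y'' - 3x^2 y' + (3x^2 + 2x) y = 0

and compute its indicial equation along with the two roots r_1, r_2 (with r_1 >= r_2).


Divide by x^2 to reach normal form y'' + P_1(x) y' + P_2(x) y = 0 with P_1(x) = -3 and P_2(x) = 3 + 2/x.
x = 0 is a singular point because the y-coefficient 3 + 2/x has a pole at x = 0.
It is a regular singular point because x P_1(x) = p(x) = -3x and x^2 P_2(x) = q(x) = 3x^2 + 2x are polynomials, hence analytic at x = 0.
p(0) = 0,  q(0) = 0.
Indicial equation: r(r-1) + p(0) r + q(0) = 0, i.e. r^2 + (p(0) - 1) r + q(0) = 0, i.e. r^2 - 1 r = 0.
Discriminant: (-1)^2 - 4(0) = 1, so r = (1 ± 1)/2.
Solving: r_1 = 1, r_2 = 0.

indicial: r^2 - 1 r = 0; roots r_1 = 1, r_2 = 0
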